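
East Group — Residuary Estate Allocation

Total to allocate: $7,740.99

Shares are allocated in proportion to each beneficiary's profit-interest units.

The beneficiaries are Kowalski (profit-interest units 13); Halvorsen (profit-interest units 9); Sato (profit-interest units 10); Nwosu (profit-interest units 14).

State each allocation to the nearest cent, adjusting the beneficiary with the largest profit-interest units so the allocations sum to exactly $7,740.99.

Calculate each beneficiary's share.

Kowalski: $2,187.67; Halvorsen: $1,514.54; Sato: $1,682.82; Nwosu: $2,355.96

Total profit-interest units = 13 + 9 + 10 + 14 = 46.
Raw shares: Kowalski 2,187.6711; Halvorsen 1,514.5415; Sato 1,682.8239; Nwosu 2,355.9535.
After rounding (cent): Kowalski $2,187.67; Halvorsen $1,514.54; Sato $1,682.82; Nwosu $2,355.95. Sum = $7,740.98.
Difference $7,740.99 − $7,740.98 = +$0.01 applied to largest profit-interest units (Nwosu): Nwosu becomes $2,355.96.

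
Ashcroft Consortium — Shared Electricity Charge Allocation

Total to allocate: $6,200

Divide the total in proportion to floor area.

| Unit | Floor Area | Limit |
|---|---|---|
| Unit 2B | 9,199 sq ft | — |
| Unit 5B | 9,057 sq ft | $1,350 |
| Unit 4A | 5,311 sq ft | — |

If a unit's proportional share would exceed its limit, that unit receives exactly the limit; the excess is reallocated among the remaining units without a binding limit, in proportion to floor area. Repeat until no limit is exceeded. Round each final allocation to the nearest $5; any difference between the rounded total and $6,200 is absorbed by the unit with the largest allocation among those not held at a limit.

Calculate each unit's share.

Sum of floor area: 23,567.
Proportional shares (ignoring caps): Unit 2B 2,420.07; Unit 5B 2,382.71; Unit 4A 1,397.22.
Held at cap: Unit 5B ($1,350); remaining pool $4,850 reallocated over remaining floor area 14,510.
Shares after redistribution: Unit 2B 3,074.79 → $3,075; Unit 4A 1,775.21 → $1,775.

Unit 2B: $3,075 · Unit 5B: $1,350 · Unit 4A: $1,775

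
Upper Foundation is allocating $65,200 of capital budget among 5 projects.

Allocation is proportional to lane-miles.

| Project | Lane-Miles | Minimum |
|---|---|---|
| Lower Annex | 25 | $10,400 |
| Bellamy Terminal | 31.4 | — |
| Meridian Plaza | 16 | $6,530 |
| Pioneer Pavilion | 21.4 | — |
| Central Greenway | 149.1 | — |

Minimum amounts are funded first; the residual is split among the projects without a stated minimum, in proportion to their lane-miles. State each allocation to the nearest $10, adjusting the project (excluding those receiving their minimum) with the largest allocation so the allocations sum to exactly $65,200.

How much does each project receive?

Lower Annex: $10,400; Bellamy Terminal: $7,510; Meridian Plaza: $6,530; Pioneer Pavilion: $5,120; Central Greenway: $35,640

Fund the minimums — Lower Annex $10,400; Meridian Plaza $6,530. Remaining pool $48,270.
Remaining pool split over remaining lane-miles 201.9: Bellamy Terminal 7,507.07 → $7,510; Pioneer Pavilion 5,116.29 → $5,120; Central Greenway 35,646.64 → $35,650.
Rounding difference −$10 applied to Central Greenway → $35,640.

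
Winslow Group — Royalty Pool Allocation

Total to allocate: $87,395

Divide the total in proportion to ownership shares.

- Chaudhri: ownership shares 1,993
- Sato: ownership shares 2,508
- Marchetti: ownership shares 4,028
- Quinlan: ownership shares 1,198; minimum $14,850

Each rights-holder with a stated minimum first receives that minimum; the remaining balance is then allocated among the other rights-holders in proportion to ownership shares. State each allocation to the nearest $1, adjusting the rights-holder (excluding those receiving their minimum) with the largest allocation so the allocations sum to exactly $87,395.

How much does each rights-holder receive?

Fund the minimums — Quinlan $14,850. Residual $72,545.
Residual split over remaining ownership shares 8,529: Chaudhri 16,951.83 → $16,952; Sato 21,332.26 → $21,332; Marchetti 34,260.91 → $34,261.

Chaudhri: $16,952 | Sato: $21,332 | Marchetti: $34,261 | Quinlan: $14,850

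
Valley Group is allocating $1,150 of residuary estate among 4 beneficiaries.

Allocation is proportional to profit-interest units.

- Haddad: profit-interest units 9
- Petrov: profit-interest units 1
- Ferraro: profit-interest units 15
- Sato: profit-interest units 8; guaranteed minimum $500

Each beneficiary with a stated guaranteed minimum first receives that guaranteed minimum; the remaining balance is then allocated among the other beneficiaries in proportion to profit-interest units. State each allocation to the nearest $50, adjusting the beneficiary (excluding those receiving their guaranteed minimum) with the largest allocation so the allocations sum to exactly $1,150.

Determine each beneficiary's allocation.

Haddad: $250 · Petrov: $50 · Ferraro: $350 · Sato: $500

Minimums first: Sato $500. Remaining pool $650.
Remaining pool split over remaining profit-interest units 25: Haddad 234.00 → $250; Petrov 26.00 → $50; Ferraro 390.00 → $400.
Rounding difference −$50 applied to Ferraro → $350.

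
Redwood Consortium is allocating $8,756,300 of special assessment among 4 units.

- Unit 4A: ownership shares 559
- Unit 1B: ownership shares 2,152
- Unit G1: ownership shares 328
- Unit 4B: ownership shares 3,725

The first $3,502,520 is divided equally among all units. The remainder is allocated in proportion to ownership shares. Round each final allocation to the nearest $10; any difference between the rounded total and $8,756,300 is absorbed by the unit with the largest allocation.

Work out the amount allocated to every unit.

Unit 4A: $1,309,820; Unit 1B: $2,547,150; Unit G1: $1,130,400; Unit 4B: $3,768,930

$3,502,520 shared equally gives $875,630 per unit.
Remainder $5,253,780 by ownership shares (total 6,764): Unit 4A 434,190.27 → $434,190; Unit 1B 1,671,516.05 → $1,671,520; Unit G1 254,766.39 → $254,770; Unit 4B 2,893,307.29 → $2,893,310.
Rounding difference −$10 on remainder applied to Unit 4B.
Totals: Unit 4A $875,630 + $434,190 = $1,309,820; Unit 1B $875,630 + $1,671,520 = $2,547,150; Unit G1 $875,630 + $254,770 = $1,130,400; Unit 4B $875,630 + $2,893,300 = $3,768,930.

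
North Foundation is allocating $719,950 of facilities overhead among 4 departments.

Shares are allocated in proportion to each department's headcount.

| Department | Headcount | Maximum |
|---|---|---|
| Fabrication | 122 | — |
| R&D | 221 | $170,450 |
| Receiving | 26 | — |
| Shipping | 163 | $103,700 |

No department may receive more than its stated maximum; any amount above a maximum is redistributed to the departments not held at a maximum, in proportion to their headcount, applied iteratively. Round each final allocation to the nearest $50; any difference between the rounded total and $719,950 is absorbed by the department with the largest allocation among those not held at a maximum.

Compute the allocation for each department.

Fabrication: $367,500 | R&D: $170,450 | Receiving: $78,300 | Shipping: $103,700

Total headcount = 532.
Pro-rata shares before constraints: Fabrication 165,101.32; R&D 299,076.97; Receiving 35,185.53; Shipping 220,586.18.
Cap binds for R&D ($170,450), Shipping ($103,700); residual $445,800 reallocated over remaining headcount 148.
Redistributed shares: Fabrication 367,483.78 → $367,500; Receiving 78,316.22 → $78,300.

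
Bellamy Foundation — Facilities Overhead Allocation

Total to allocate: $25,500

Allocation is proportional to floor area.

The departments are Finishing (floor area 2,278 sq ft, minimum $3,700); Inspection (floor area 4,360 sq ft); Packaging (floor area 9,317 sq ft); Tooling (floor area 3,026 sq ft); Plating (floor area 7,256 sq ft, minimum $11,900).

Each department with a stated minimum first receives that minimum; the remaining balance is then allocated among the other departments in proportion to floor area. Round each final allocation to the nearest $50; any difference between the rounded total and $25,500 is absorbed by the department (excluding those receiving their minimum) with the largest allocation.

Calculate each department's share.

Minimums first: Finishing $3,700; Plating $11,900. Remaining pool $9,900.
Remaining pool split over remaining floor area 16,703: Inspection 2,584.21 → $2,600; Packaging 5,522.26 → $5,500; Tooling 1,793.53 → $1,800.

Finishing: $3,700 | Inspection: $2,600 | Packaging: $5,500 | Tooling: $1,800 | Plating: $11,900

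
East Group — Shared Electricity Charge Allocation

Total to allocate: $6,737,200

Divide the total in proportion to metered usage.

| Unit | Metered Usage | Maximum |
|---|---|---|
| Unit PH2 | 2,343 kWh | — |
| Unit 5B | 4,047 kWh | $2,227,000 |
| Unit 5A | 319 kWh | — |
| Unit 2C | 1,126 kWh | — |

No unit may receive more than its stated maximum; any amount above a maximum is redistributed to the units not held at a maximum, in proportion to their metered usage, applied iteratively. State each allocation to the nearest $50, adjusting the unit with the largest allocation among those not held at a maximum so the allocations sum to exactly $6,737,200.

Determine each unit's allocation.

Unit PH2: $2,789,700 | Unit 5B: $2,227,000 | Unit 5A: $379,800 | Unit 2C: $1,340,700

Sum of metered usage: 7,835.
Unconstrained shares: Unit PH2 2,014,710.86; Unit 5B 3,479,955.12; Unit 5A 274,303.36; Unit 2C 968,230.66.
Capped: Unit 5B ($2,227,000); remaining pool $4,510,200 reallocated over remaining metered usage 3,788.
Remaining shares: Unit PH2 2,789,703.96 → $2,789,700; Unit 5A 379,818.85 → $379,800; Unit 2C 1,340,677.19 → $1,340,700.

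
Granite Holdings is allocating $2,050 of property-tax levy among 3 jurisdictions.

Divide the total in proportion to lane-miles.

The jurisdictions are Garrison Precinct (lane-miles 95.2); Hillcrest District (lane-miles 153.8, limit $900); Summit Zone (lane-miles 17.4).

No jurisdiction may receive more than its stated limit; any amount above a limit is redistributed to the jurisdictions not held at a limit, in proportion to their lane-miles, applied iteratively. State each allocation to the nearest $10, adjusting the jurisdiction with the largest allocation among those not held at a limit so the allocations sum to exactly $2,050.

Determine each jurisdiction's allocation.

Total lane-miles = 266.4.
Proportional shares (ignoring caps): Garrison Precinct 732.58; Hillcrest District 1,183.52; Summit Zone 133.90.
Held at cap: Hillcrest District ($900); residual $1,150 reallocated over remaining lane-miles 112.6.
Shares after redistribution: Garrison Precinct 972.29 → $970; Summit Zone 177.71 → $180.

Garrison Precinct: $970; Hillcrest District: $900; Summit Zone: $180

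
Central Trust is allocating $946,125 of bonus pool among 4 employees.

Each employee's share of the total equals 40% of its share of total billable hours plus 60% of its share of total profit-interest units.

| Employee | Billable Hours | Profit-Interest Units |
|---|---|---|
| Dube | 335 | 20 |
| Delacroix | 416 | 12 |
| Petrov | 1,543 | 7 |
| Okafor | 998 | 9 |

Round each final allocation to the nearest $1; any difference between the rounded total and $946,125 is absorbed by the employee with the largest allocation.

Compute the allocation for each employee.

Billable hours total 3,292; profit-interest units total 48.
Composite weights (40% billable hours + 60% profit-interest units): Dube 0.2907; Delacroix 0.2005; Petrov 0.2750; Okafor 0.2338.
Raw shares: Dube 275,043.02; Delacroix 189,742.32; Petrov 260,170.00; Okafor 221,169.65.
After rounding ($1): Dube $275,043; Delacroix $189,742; Petrov $260,170; Okafor $221,170. Sum = $946,125.
No rounding difference to absorb.

Dube: $275,043 · Delacroix: $189,742 · Petrov: $260,170 · Okafor: $221,170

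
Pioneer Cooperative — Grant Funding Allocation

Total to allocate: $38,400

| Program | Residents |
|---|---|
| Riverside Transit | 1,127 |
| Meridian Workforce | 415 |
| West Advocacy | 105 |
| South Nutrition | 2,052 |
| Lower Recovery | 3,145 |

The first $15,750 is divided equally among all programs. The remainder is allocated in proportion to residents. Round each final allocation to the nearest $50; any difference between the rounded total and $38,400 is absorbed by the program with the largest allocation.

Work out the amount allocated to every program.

Riverside Transit: $6,900 | Meridian Workforce: $4,500 | West Advocacy: $3,500 | South Nutrition: $9,950 | Lower Recovery: $13,550

$15,750 shared equally gives $3,150 per program.
Remainder $22,650 by residents (total 6,844): Riverside Transit 3,729.77 → $3,750; Meridian Workforce 1,373.43 → $1,350; West Advocacy 347.49 → $350; South Nutrition 6,791.03 → $6,800; Lower Recovery 10,408.28 → $10,400.
Totals: Riverside Transit $3,150 + $3,750 = $6,900; Meridian Workforce $3,150 + $1,350 = $4,500; West Advocacy $3,150 + $350 = $3,500; South Nutrition $3,150 + $6,800 = $9,950; Lower Recovery $3,150 + $10,400 = $13,550.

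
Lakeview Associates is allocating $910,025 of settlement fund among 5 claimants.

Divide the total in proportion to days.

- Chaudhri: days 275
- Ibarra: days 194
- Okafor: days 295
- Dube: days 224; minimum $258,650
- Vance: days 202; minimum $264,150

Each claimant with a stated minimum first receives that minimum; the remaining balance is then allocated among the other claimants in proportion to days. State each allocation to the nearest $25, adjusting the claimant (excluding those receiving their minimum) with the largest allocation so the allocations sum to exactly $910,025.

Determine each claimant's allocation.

Minimums first: Dube $258,650; Vance $264,150. Balance $387,225.
Balance split over remaining days 764: Chaudhri 139,380.73 → $139,375; Ibarra 98,326.77 → $98,325; Okafor 149,517.51 → $149,525.

Chaudhri: $139,375 | Ibarra: $98,325 | Okafor: $149,525 | Dube: $258,650 | Vance: $264,150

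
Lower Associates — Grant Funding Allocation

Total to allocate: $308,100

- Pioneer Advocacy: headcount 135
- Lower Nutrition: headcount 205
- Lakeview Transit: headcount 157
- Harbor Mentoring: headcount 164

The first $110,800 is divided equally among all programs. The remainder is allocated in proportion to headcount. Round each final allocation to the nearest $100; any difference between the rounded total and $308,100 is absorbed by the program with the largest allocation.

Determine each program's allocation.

Pioneer Advocacy: $68,000 · Lower Nutrition: $88,800 · Lakeview Transit: $74,600 · Harbor Mentoring: $76,700

$110,800 shared equally gives $27,700 per program.
Remainder $197,300 by headcount (total 661): Pioneer Advocacy 40,295.76 → $40,300; Lower Nutrition 61,189.86 → $61,200; Lakeview Transit 46,862.48 → $46,900; Harbor Mentoring 48,951.89 → $49,000.
Rounding difference −$100 on remainder applied to Lower Nutrition.
Totals: Pioneer Advocacy $27,700 + $40,300 = $68,000; Lower Nutrition $27,700 + $61,100 = $88,800; Lakeview Transit $27,700 + $46,900 = $74,600; Harbor Mentoring $27,700 + $49,000 = $76,700.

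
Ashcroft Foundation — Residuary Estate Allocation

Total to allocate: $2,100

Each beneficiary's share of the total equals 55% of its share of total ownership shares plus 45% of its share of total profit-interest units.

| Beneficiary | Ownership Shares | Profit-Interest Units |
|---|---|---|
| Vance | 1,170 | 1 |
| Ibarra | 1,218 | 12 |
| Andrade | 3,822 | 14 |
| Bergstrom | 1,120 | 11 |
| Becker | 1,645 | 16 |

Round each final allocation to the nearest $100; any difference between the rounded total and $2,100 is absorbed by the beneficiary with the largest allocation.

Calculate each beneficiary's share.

Vance: $200; Ibarra: $400; Andrade: $700; Bergstrom: $300; Becker: $500

Ownership shares total 8,975; profit-interest units total 54.
Combined weights (55% ownership shares + 45% profit-interest units): Vance 0.0800; Ibarra 0.1746; Andrade 0.3509; Bergstrom 0.1603; Becker 0.2341.
Proportional shares: Vance 168.07; Ibarra 366.75; Andrade 736.86; Bergstrom 336.63; Becker 491.70.
Rounded to nearest $100: Vance $200; Ibarra $400; Andrade $700; Bergstrom $300; Becker $500. Sum = $2,100.
No rounding difference to absorb.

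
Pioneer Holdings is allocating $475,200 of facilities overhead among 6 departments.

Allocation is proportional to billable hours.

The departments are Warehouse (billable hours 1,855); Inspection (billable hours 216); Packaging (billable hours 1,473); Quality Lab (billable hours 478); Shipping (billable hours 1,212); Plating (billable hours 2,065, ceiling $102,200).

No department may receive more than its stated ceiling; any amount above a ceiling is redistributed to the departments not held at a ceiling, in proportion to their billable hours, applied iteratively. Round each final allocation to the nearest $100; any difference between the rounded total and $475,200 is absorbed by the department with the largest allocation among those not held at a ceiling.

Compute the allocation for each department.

Sum of billable hours: 7,299.
Proportional shares (ignoring caps): Warehouse 120,769.42; Inspection 14,062.64; Packaging 95,899.38; Quality Lab 31,120.10; Shipping 78,907.03; Plating 134,441.43.
Held at cap: Plating ($102,200); remaining pool $373,000 reallocated over remaining billable hours 5,234.
Shares after redistribution: Warehouse 132,196.22 → $132,200; Inspection 15,393.20 → $15,400; Packaging 104,973.06 → $105,000; Quality Lab 34,064.58 → $34,100; Shipping 86,372.95 → $86,400.
Rounding difference −$100 applied to Warehouse → $132,100.

Warehouse: $132,100 · Inspection: $15,400 · Packaging: $105,000 · Quality Lab: $34,100 · Shipping: $86,400 · Plating: $102,200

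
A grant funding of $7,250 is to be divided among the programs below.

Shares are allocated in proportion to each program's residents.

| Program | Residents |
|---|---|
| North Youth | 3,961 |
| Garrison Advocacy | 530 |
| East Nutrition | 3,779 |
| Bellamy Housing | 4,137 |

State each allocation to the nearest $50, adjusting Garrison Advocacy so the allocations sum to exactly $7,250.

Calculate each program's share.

North Youth: $2,300 · Garrison Advocacy: $350 · East Nutrition: $2,200 · Bellamy Housing: $2,400

Combined residents = 12,407.
Proportional shares: North Youth 3,961/12,407 × $7,250 = 2,314.60; Garrison Advocacy 530/12,407 × $7,250 = 309.70; East Nutrition 3,779/12,407 × $7,250 = 2,208.25; Bellamy Housing 4,137/12,407 × $7,250 = 2,417.45.
At nearest $50: North Youth $2,300; Garrison Advocacy $300; East Nutrition $2,200; Bellamy Housing $2,400. Sum = $7,200.
Difference $7,250 − $7,200 = +$50 applied to Garrison Advocacy: Garrison Advocacy becomes $350.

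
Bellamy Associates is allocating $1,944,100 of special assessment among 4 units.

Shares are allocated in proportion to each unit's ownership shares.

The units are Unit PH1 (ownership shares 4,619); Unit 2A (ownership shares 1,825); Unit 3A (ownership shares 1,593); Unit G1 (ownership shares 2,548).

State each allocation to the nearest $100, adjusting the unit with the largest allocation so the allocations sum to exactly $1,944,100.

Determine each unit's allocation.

Total ownership shares = 10,585.
Proportional shares: Unit PH1 4,619/10,585 × $1,944,100 = 848,351.24; Unit 2A 1,825/10,585 × $1,944,100 = 335,189.66; Unit 3A 1,593/10,585 × $1,944,100 = 292,579.24; Unit G1 2,548/10,585 × $1,944,100 = 467,979.86.
At nearest $100: Unit PH1 $848,400; Unit 2A $335,200; Unit 3A $292,600; Unit G1 $468,000. Sum = $1,944,200.
Difference $1,944,100 − $1,944,200 = −$100 applied to largest allocation (Unit PH1): Unit PH1 becomes $848,300.

Unit PH1: $848,300 · Unit 2A: $335,200 · Unit 3A: $292,600 · Unit G1: $468,000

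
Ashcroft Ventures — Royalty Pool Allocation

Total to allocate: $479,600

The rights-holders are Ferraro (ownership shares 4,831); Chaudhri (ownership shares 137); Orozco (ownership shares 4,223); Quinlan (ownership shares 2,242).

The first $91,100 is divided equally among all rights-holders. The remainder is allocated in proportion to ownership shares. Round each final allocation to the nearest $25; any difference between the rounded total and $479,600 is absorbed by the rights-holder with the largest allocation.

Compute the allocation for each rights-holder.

Ferraro: $186,950 | Chaudhri: $27,425 | Orozco: $166,275 | Quinlan: $98,950

$91,100 shared equally gives $22,775 per rights-holder.
Remainder $388,500 by ownership shares (total 11,433): Ferraro 164,160.19 → $164,150; Chaudhri 4,655.34 → $4,650; Orozco 143,500.00 → $143,500; Quinlan 76,184.47 → $76,175.
Rounding difference +$25 on remainder applied to Ferraro.
Totals: Ferraro $22,775 + $164,175 = $186,950; Chaudhri $22,775 + $4,650 = $27,425; Orozco $22,775 + $143,500 = $166,275; Quinlan $22,775 + $76,175 = $98,950.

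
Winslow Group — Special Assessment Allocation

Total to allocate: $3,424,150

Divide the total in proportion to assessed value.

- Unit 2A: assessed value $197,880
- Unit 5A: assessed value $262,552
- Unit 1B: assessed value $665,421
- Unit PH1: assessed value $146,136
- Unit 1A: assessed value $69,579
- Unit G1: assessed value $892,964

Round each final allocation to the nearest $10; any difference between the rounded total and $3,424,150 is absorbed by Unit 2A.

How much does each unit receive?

Combined assessed value = 2,234,532.
Raw shares: Unit 2A 197,880/2,234,532 × $3,424,150 = 303,227.16; Unit 5A 262,552/2,234,532 × $3,424,150 = 402,329.18; Unit 1B 665,421/2,234,532 × $3,424,150 = 1,019,677.19; Unit PH1 146,136/2,234,532 × $3,424,150 = 223,935.74; Unit 1A 69,579/2,234,532 × $3,424,150 = 106,621.40; Unit G1 892,964/2,234,532 × $3,424,150 = 1,368,359.32.
At nearest $10: Unit 2A $303,230; Unit 5A $402,330; Unit 1B $1,019,680; Unit PH1 $223,940; Unit 1A $106,620; Unit G1 $1,368,360. Sum = $3,424,160.
Difference $3,424,150 − $3,424,160 = −$10 applied to Unit 2A: Unit 2A becomes $303,220.

Unit 2A: $303,220; Unit 5A: $402,330; Unit 1B: $1,019,680; Unit PH1: $223,940; Unit 1A: $106,620; Unit G1: $1,368,360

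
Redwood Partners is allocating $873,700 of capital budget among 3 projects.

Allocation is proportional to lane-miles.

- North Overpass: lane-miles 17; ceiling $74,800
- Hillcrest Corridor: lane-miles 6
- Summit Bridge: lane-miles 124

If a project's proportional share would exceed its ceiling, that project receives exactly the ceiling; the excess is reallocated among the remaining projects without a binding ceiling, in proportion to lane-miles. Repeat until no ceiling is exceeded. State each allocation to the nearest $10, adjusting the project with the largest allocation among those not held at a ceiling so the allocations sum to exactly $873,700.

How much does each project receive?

Combined lane-miles = 147.
Pro-rata shares before constraints: North Overpass 101,040.14; Hillcrest Corridor 35,661.22; Summit Bridge 736,998.64.
Held at cap: North Overpass ($74,800); residual $798,900 reallocated over remaining lane-miles 130.
Remaining shares: Hillcrest Corridor 36,872.31 → $36,870; Summit Bridge 762,027.69 → $762,030.

North Overpass: $74,800 · Hillcrest Corridor: $36,870 · Summit Bridge: $762,030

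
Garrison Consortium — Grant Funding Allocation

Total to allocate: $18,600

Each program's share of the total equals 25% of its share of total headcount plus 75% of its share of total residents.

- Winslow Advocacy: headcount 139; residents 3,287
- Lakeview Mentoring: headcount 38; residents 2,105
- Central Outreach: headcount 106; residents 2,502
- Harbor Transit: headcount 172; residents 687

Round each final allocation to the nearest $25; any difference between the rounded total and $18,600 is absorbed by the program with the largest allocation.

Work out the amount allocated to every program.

Winslow Advocacy: $6,775; Lakeview Mentoring: $3,800; Central Outreach: $5,150; Harbor Transit: $2,875

Totals — headcount 455, residents 8,581.
Composite weights (25% headcount + 75% residents): Winslow Advocacy 0.3637; Lakeview Mentoring 0.2049; Central Outreach 0.2769; Harbor Transit 0.1546.
Proportional shares: Winslow Advocacy 6,764.17; Lakeview Mentoring 3,810.42; Central Outreach 5,150.76; Harbor Transit 2,874.65.
Rounded to nearest $25: Winslow Advocacy $6,775; Lakeview Mentoring $3,800; Central Outreach $5,150; Harbor Transit $2,875. Sum = $18,600.
Sum already equals the total — no adjustment.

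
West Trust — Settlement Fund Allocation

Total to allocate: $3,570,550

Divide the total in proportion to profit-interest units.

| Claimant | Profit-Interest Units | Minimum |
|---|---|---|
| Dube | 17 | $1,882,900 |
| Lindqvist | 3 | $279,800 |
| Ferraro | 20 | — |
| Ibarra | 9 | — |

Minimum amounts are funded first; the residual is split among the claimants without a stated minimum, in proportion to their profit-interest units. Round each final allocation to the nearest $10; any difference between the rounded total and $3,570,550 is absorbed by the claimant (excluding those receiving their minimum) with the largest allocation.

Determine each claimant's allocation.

Fund the minimums — Dube $1,882,900; Lindqvist $279,800. Remaining pool $1,407,850.
Remaining pool split over remaining profit-interest units 29: Ferraro 970,931.03 → $970,930; Ibarra 436,918.97 → $436,920.

Dube: $1,882,900 | Lindqvist: $279,800 | Ferraro: $970,930 | Ibarra: $436,920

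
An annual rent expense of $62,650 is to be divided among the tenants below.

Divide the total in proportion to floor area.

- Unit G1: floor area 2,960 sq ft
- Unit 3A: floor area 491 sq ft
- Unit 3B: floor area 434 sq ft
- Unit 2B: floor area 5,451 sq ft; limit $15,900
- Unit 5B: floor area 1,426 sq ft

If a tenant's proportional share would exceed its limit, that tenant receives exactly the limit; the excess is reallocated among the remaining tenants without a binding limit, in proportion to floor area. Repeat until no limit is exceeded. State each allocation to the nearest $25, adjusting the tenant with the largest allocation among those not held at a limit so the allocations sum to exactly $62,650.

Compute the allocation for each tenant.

Unit G1: $26,050 | Unit 3A: $4,325 | Unit 3B: $3,825 | Unit 2B: $15,900 | Unit 5B: $12,550

Floor area total: 10,762.
Proportional shares (ignoring caps): Unit G1 17,231.37; Unit 3A 2,858.31; Unit 3B 2,526.49; Unit 2B 31,732.50; Unit 5B 8,301.33.
Cap binds for Unit 2B ($15,900); remaining pool $46,750 reallocated over remaining floor area 5,311.
Shares after redistribution: Unit G1 26,055.36 → $26,050; Unit 3A 4,322.02 → $4,325; Unit 3B 3,820.28 → $3,825; Unit 5B 12,552.34 → $12,550.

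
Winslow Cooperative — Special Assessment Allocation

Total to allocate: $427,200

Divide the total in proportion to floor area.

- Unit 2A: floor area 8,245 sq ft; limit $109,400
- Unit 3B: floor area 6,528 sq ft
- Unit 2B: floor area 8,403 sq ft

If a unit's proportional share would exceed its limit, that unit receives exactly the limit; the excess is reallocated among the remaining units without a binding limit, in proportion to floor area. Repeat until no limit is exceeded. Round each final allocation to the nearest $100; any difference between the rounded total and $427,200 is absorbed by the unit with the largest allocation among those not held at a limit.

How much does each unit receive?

Floor area total: 23,176.
Unconstrained shares: Unit 2A 151,978.94; Unit 3B 120,329.72; Unit 2B 154,891.34.
Held at cap: Unit 2A ($109,400); remaining pool $317,800 reallocated over remaining floor area 14,931.
Redistributed shares: Unit 3B 138,945.71 → $138,900; Unit 2B 178,854.29 → $178,900.

Unit 2A: $109,400; Unit 3B: $138,900; Unit 2B: $178,900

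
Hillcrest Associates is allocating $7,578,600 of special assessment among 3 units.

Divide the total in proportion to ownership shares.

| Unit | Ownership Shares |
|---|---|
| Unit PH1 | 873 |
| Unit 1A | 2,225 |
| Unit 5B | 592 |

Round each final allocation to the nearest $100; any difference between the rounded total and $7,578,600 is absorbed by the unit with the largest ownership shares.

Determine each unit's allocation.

Unit PH1: $1,793,000; Unit 1A: $4,569,700; Unit 5B: $1,215,900

Total ownership shares = 873 + 2,225 + 592 = 3,690.
Pro-rata amounts: Unit PH1 1,792,985.85; Unit 1A 4,569,752.03; Unit 5B 1,215,862.11.
After rounding ($100): Unit PH1 $1,793,000; Unit 1A $4,569,800; Unit 5B $1,215,900. Sum = $7,578,700.
Difference $7,578,600 − $7,578,700 = −$100 applied to largest ownership shares (Unit 1A): Unit 1A becomes $4,569,700.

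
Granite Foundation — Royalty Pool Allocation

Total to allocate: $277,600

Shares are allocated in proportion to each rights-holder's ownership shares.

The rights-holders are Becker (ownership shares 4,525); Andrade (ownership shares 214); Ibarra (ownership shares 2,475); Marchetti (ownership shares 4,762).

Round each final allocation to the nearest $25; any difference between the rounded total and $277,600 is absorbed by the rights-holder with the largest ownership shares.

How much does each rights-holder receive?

Sum of ownership shares: 4,525 + 214 + 2,475 + 4,762 = 11,976.
Raw shares: Becker 104,888.11; Andrade 4,960.45; Ibarra 57,369.74; Marchetti 110,381.70.
After rounding ($25): Becker $104,900; Andrade $4,950; Ibarra $57,375; Marchetti $110,375. Sum = $277,600.
Sum already equals the total — no adjustment.

Becker: $104,900 | Andrade: $4,950 | Ibarra: $57,375 | Marchetti: $110,375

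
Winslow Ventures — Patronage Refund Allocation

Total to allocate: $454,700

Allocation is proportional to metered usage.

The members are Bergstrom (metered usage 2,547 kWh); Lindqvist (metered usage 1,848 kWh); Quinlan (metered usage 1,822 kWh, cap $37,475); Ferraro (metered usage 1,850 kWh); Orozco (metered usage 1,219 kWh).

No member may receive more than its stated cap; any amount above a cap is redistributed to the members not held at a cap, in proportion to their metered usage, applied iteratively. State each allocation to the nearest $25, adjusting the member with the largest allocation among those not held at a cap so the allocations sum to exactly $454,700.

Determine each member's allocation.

Bergstrom: $142,375; Lindqvist: $103,300; Quinlan: $37,475; Ferraro: $103,400; Orozco: $68,150

Total metered usage = 9,286.
Proportional shares (ignoring caps): Bergstrom 124,716.87; Lindqvist 90,489.51; Quinlan 89,216.39; Ferraro 90,587.44; Orozco 59,689.78.
Capped: Quinlan ($37,475); balance $417,225 reallocated over remaining metered usage 7,464.
Remaining shares: Bergstrom 142,373.00 → $142,375; Lindqvist 103,300.08 → $103,300; Ferraro 103,411.88 → $103,400; Orozco 68,140.04 → $68,150.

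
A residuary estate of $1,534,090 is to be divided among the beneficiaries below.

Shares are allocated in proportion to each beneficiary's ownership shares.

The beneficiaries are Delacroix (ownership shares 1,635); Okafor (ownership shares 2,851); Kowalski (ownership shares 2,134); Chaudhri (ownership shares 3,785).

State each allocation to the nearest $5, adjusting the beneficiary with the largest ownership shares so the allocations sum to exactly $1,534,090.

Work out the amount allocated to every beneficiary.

Delacroix: $241,060 | Okafor: $420,345 | Kowalski: $314,630 | Chaudhri: $558,055

Ownership shares total: 10,405.
Pro-rata amounts: Delacroix 1,635/10,405 × $1,534,090 = 241,060.75; Okafor 2,851/10,405 × $1,534,090 = 420,345.08; Kowalski 2,134/10,405 × $1,534,090 = 314,632.20; Chaudhri 3,785/10,405 × $1,534,090 = 558,051.96.
At nearest $5: Delacroix $241,060; Okafor $420,345; Kowalski $314,630; Chaudhri $558,050. Sum = $1,534,085.
Difference $1,534,090 − $1,534,085 = +$5 applied to largest ownership shares (Chaudhri): Chaudhri becomes $558,055.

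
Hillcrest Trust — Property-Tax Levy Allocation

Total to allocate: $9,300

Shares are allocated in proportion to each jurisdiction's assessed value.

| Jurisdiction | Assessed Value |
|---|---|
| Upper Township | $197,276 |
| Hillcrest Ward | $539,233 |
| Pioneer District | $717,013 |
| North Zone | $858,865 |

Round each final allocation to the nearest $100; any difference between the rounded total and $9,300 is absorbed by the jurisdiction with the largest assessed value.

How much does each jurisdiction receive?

Combined assessed value = 2,312,387.
Unrounded shares: Upper Township 197,276/2,312,387 × $9,300 = 793.41; Hillcrest Ward 539,233/2,312,387 × $9,300 = 2,168.70; Pioneer District 717,013/2,312,387 × $9,300 = 2,883.70; North Zone 858,865/2,312,387 × $9,300 = 3,454.20.
After rounding ($100): Upper Township $800; Hillcrest Ward $2,200; Pioneer District $2,900; North Zone $3,500. Sum = $9,400.
Difference $9,300 − $9,400 = −$100 applied to largest assessed value (North Zone): North Zone becomes $3,400.

Upper Township: $800 | Hillcrest Ward: $2,200 | Pioneer District: $2,900 | North Zone: $3,400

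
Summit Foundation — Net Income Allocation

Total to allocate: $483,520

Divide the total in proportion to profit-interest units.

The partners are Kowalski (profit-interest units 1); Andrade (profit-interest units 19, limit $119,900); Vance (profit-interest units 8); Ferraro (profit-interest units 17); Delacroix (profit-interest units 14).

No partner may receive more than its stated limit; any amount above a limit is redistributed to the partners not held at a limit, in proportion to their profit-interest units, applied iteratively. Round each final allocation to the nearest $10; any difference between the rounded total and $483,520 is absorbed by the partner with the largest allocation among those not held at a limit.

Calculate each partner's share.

Total profit-interest units = 59.
Proportional shares (ignoring caps): Kowalski 8,195.25; Andrade 155,709.83; Vance 65,562.03; Ferraro 139,319.32; Delacroix 114,733.56.
Held at cap: Andrade ($119,900); remaining pool $363,620 reallocated over remaining profit-interest units 40.
Remaining shares: Kowalski 9,090.50 → $9,090; Vance 72,724.00 → $72,720; Ferraro 154,538.50 → $154,540; Delacroix 127,267.00 → $127,270.

Kowalski: $9,090 · Andrade: $119,900 · Vance: $72,720 · Ferraro: $154,540 · Delacroix: $127,270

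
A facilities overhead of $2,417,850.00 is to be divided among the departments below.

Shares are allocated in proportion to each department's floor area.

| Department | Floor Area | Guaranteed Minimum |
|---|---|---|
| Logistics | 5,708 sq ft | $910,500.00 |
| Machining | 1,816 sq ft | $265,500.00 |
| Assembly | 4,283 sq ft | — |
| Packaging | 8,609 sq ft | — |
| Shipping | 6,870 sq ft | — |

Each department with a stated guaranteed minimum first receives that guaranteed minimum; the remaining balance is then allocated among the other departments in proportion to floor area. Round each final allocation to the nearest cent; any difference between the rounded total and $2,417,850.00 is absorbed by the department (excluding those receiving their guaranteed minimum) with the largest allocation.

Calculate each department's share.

Logistics: $910,500.00 · Machining: $265,500.00 · Assembly: $269,145.00 · Packaging: $540,992.14 · Shipping: $431,712.86

Minimums first: Logistics $910,500.00; Machining $265,500.00. Residual $1,241,850.00.
Residual split over remaining floor area 19,762: Assembly 269,145.0030 → $269,145.00; Packaging 540,992.1390 → $540,992.14; Shipping 431,712.8580 → $431,712.86.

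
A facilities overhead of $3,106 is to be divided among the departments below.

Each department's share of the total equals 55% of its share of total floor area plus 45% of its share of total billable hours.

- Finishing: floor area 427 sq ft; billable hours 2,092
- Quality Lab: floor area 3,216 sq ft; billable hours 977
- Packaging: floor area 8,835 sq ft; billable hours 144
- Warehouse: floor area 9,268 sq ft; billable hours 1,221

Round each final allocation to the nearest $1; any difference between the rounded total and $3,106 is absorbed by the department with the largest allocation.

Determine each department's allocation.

Finishing: $693 · Quality Lab: $561 · Packaging: $739 · Warehouse: $1,113

Totals — floor area 21,746, billable hours 4,434.
Composite weights (55% floor area + 45% billable hours): Finishing 0.2231; Quality Lab 0.1805; Packaging 0.2381; Warehouse 0.3583.
Unrounded shares: Finishing 692.99; Quality Lab 560.61; Packaging 739.44; Warehouse 1,112.95.
At nearest $1: Finishing $693; Quality Lab $561; Packaging $739; Warehouse $1,113. Sum = $3,106.
No rounding difference to absorb.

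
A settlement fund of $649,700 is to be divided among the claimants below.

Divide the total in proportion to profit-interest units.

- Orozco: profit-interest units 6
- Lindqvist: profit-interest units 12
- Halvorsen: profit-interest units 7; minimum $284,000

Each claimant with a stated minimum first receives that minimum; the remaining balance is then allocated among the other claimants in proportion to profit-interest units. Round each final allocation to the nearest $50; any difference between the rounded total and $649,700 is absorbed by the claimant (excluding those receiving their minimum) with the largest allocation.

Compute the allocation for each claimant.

Minimums first: Halvorsen $284,000. Remaining pool $365,700.
Remaining pool split over remaining profit-interest units 18: Orozco 121,900.00 → $121,900; Lindqvist 243,800.00 → $243,800.

Orozco: $121,900 | Lindqvist: $243,800 | Halvorsen: $284,000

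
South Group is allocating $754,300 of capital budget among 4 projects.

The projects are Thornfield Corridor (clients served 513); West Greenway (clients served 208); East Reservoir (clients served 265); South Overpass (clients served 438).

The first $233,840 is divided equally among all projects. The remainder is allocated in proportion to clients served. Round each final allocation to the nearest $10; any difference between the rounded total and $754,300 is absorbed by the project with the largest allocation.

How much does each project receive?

Thornfield Corridor: $245,950 | West Greenway: $134,480 | East Reservoir: $155,320 | South Overpass: $218,550

$233,840 shared equally gives $58,460 per project.
Remainder $520,460 by clients served (total 1,424): Thornfield Corridor 187,497.18 → $187,500; West Greenway 76,022.25 → $76,020; East Reservoir 96,855.27 → $96,860; South Overpass 160,085.31 → $160,090.
Rounding difference −$10 on remainder applied to Thornfield Corridor.
Totals: Thornfield Corridor $58,460 + $187,490 = $245,950; West Greenway $58,460 + $76,020 = $134,480; East Reservoir $58,460 + $96,860 = $155,320; South Overpass $58,460 + $160,090 = $218,550.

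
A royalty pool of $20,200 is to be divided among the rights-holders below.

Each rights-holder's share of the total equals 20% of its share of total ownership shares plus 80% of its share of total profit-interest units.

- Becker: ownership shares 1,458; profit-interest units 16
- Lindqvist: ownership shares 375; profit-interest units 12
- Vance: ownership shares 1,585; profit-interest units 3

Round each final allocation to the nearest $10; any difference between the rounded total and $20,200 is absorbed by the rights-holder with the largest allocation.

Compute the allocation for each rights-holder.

Becker: $10,060 · Lindqvist: $6,700 · Vance: $3,440

Totals — ownership shares 3,418, profit-interest units 31.
Combined weights (20% ownership shares + 80% profit-interest units): Becker 0.4982; Lindqvist 0.3316; Vance 0.1702.
Unrounded shares: Becker 10,063.97; Lindqvist 6,698.73; Vance 3,437.31.
After rounding ($10): Becker $10,060; Lindqvist $6,700; Vance $3,440. Sum = $20,200.
Rounded total matches; no reconciliation needed.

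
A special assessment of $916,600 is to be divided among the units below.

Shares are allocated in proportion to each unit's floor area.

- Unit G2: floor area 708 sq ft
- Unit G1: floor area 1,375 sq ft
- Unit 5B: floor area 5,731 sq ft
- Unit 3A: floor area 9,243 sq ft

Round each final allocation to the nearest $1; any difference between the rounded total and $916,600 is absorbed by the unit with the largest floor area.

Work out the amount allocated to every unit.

Sum of floor area: 17,057.
Unrounded shares: Unit G2 708/17,057 × $916,600 = 38,046.13; Unit G1 1,375/17,057 × $916,600 = 73,889.02; Unit 5B 5,731/17,057 × $916,600 = 307,969.43; Unit 3A 9,243/17,057 × $916,600 = 496,695.42.
After rounding ($1): Unit G2 $38,046; Unit G1 $73,889; Unit 5B $307,969; Unit 3A $496,695. Sum = $916,599.
Difference $916,600 − $916,599 = +$1 applied to largest floor area (Unit 3A): Unit 3A becomes $496,696.

Unit G2: $38,046 | Unit G1: $73,889 | Unit 5B: $307,969 | Unit 3A: $496,696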